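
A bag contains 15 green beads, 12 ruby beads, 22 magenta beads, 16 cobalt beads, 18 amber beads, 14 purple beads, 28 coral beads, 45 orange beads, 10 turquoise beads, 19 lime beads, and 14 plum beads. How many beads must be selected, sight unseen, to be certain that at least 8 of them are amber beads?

In the worst case for collecting amber beads, every non-amber bead comes out first.
There are 15 + 12 + 22 + 16 + 14 + 28 + 45 + 10 + 19 + 14 = 195 non-amber beads altogether.
After those, each further bead must be amber, so 195 + 8 = 203 draws guarantee 8 amber beads.

203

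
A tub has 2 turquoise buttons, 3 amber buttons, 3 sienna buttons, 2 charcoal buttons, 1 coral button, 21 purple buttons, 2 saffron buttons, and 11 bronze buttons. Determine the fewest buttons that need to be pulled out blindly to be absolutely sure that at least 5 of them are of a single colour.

By pigeonhole, put each drawn button into a box by colour. The largest draw with every box below 5 takes min(count, 4) from each colour; colours with fewer than 4 contribute all they have.
Σ min(cᵢ, 4) = 2 + 3 + 3 + 2 + 1 + 4 + 2 + 4 = 21.
Draw number 21 + 1 = 22 must push one box to 5.

22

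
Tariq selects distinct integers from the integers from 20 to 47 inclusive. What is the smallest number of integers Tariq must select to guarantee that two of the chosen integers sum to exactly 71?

17

A set avoiding the sum 71 can contain at most one of each pair {x, 71−x}, plus the 4 elements whose complement lies outside the range.
The integers 20, …, 35 (16 of them) are such a set: any two sum to at least 20+21 = 41 and at most 34+35 = 69 < 71.
By pigeonhole, any 17th integer completes one of the 12 pairs, so 17 choices force a sum of 71.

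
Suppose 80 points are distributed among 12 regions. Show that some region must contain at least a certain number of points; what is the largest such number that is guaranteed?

By the pigeonhole principle, the 12 regions are the holes and the 80 points are the pigeons.
If every region held at most 6 points, the total would be at most 12 × 6 = 72, which is less than 80.
So some region holds at least ⌈80/12⌉ = 7 points.

7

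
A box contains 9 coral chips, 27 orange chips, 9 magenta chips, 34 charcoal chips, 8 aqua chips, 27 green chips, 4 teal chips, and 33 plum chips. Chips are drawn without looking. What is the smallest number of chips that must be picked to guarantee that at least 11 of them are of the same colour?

71

By the pigeonhole principle, the 8 colours are the holes; the chips drawn are the pigeons.
To avoid 11 of any one colour, the worst case takes at most 10 of each colour, or every chip of a colour that has fewer than 10.
That gives 9 + 10 + 9 + 10 + 8 + 10 + 4 + 10 = 70 chips with no colour reaching 11.
The next chip forces some colour to 11, so 70 + 1 = 71.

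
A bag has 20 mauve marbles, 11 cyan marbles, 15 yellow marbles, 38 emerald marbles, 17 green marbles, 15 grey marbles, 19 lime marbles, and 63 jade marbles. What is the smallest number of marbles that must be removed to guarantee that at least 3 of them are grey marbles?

In the worst case for collecting grey marbles, every non-grey marble comes out first.
There are 20 + 11 + 15 + 38 + 17 + 19 + 63 = 183 non-grey marbles altogether.
After those, each further marble must be grey, so 183 + 3 = 186 draws guarantee 3 grey marbles.

186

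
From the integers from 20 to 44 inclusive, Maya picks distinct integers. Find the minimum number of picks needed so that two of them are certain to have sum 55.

Two chosen integers sum to 55 exactly when both halves of some pair {x, 55−x} with 20 ≤ x ≤ 55−x ≤ 35 are chosen — 8 such pairs.
The remaining 9 elements (those with no distinct partner in range) can never complete a 55-sum, so the worst case takes all of them and one from each pair: 9 + 8 = 17.
By the pigeonhole principle, the 18th integer has to be the second member of some pair, so 17 + 1 = 18.

18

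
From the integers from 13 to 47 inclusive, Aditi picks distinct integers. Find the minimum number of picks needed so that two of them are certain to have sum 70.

Two chosen integers sum to 70 exactly when both halves of some pair {x, 70−x} with 23 ≤ x ≤ 70−x ≤ 47 are chosen — 12 such pairs.
The remaining 11 elements (those with no distinct partner in range) can never complete a 70-sum, so the worst case takes all of them and one from each pair: 11 + 12 = 23.
By pigeonhole, the 24th integer has to be the second member of some pair, so 23 + 1 = 24.

24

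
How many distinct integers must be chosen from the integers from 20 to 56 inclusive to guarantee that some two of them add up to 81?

22

A set avoiding the sum 81 can contain at most one of each pair {x, 81−x}, plus the 5 elements whose complement lies outside the range.
The integers 20, …, 40 (21 of them) are such a set: any two sum to at least 20+21 = 41 and at most 39+40 = 79 < 81.
Any 22nd integer completes one of the 16 pairs, so 22 choices force a sum of 81.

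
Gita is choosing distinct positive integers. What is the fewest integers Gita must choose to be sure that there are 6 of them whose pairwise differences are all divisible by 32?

161

Integers whose pairwise differences are multiples of 32 are exactly those sharing a remainder mod 32. The 32 residue classes mod 32 are the pigeonholes.
With 160 integers one could put 5 in each residue class and have no class reach 6.
The 161st integer pushes some class to 6, so 32·5 + 1 = 161.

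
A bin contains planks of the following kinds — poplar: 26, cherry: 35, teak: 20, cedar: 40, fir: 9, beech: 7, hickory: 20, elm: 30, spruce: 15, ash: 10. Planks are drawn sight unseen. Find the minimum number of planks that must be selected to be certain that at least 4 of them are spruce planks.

In the worst case for collecting spruce planks, every non-spruce plank comes out first.
There are 26 + 35 + 20 + 40 + 9 + 7 + 20 + 30 + 10 = 197 non-spruce planks altogether.
After those, each further plank must be spruce, so 197 + 4 = 201 draws guarantee 4 spruce planks.

201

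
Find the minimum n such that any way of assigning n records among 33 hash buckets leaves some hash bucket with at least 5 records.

With 132 records one could put exactly 4 in each of the 33 hash buckets, and no hash bucket would reach 5.
One more record must land in a hash bucket that already has 4, giving it 5.
So 33 × 4 + 1 = 133 records are required.

133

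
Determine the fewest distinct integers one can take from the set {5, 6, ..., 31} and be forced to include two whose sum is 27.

A set avoiding the sum 27 can contain at most one of each pair {x, 27−x}, plus the 9 elements whose complement lies outside the range.
The integers 14, …, 31 (18 of them) are such a set: any two sum to at least 14+15 = 29 > 27.
Any 19th integer completes one of the 9 pairs, so 19 choices force a sum of 27.

19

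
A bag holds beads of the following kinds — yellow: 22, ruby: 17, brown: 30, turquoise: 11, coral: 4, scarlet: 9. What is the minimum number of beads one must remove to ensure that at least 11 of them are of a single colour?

By pigeonhole, the 6 colours are the holes; the beads drawn are the pigeons.
To avoid 11 of any one colour, the worst case takes at most 10 of each colour, or every bead of a colour that has fewer than 10.
That gives 10 + 10 + 10 + 10 + 4 + 9 = 53 beads with no colour reaching 11.
The next bead forces some colour to 11, so 53 + 1 = 54.

54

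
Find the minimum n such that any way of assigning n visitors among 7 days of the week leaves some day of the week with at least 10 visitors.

64

With 63 visitors one could put exactly 9 in each of the 7 days of the week, and no day of the week would reach 10.
Pigeonhole: one more visitor must land in a day of the week that already has 9, giving it 10.
So 7 × 9 + 1 = 64 visitors are required.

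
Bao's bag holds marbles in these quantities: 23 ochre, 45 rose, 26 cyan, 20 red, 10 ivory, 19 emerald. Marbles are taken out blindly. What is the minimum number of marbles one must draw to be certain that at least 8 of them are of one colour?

43

By the pigeonhole principle, put each drawn marble into a box by colour. The largest draw with every box below 8 takes min(count, 7) from each colour.
Σ min(cᵢ, 7) = 7 + 7 + 7 + 7 + 7 + 7 = 42.
Draw number 42 + 1 = 43 must push one box to 8.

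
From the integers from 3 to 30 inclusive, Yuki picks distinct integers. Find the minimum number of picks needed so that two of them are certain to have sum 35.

16

Group the elements by complementary pair {x, 35−x}: {5,30}, {6,29}, {7,28}, …, giving 13 two-element pairs and 2 integers whose partner 35−x falls outside [3,30].
Pigeonhole: treating each of those 15 groups as a pigeonhole, one can pick one integer per group — 15 integers — with no two summing to 35.
The 16th integer lands in an occupied pair, forcing a sum of 35.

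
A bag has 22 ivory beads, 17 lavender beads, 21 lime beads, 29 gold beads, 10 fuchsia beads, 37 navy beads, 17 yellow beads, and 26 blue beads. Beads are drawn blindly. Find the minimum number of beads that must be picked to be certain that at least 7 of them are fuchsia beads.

In the worst case for collecting fuchsia beads, every non-fuchsia bead comes out first.
There are 22 + 17 + 21 + 29 + 37 + 17 + 26 = 169 non-fuchsia beads altogether.
After those, each further bead must be fuchsia, so 169 + 7 = 176 draws guarantee 7 fuchsia beads.

176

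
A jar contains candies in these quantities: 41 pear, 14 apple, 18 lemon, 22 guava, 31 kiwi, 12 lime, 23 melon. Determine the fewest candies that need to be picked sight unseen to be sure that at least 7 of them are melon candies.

145

In the worst case for collecting melon candies, every non-melon candy comes out first.
There are 41 + 14 + 18 + 22 + 31 + 12 = 138 non-melon candies altogether.
After those, each further candy must be melon, so 138 + 7 = 145 draws guarantee 7 melon candies.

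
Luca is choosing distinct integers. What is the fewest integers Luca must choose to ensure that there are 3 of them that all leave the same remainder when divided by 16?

By the pigeonhole principle, the 16 residue classes mod 16 are the pigeonholes.
With 32 integers one could put 2 in each residue class and have no class reach 3.
The 33rd integer pushes some class to 3, so 16·2 + 1 = 33.

33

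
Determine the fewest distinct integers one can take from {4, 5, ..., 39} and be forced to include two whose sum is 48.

22

Two chosen integers sum to 48 exactly when both halves of some pair {x, 48−x} with 9 ≤ x ≤ 48−x ≤ 39 are chosen — 15 such pairs.
The remaining 6 elements (those with no distinct partner in range) can never complete a 48-sum, so the worst case takes all of them and one from each pair: 6 + 15 = 21.
The 22nd integer has to be the second member of some pair, so 21 + 1 = 22.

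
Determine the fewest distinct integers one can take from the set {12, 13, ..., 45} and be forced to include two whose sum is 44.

25

A set avoiding the sum 44 can contain at most one of each pair {x, 44−x}, plus the 14 elements whose complement lies outside the range or equal to its own complement.
The integers 22, …, 45 (24 of them) are such a set: any two sum to at least 22+23 = 45 > 44.
Any 25th integer completes one of the 10 pairs, so 25 choices force a sum of 44.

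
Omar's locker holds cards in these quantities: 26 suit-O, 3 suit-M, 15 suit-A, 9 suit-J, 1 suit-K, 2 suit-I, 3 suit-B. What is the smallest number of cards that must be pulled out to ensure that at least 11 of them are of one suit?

An adversary could hand out at most 10 cards per suit (5 suits run out sooner): 10 + 3 + 10 + 9 + 1 + 2 + 3 = 38 cards and still no suit has 11.
One more card lands in a suit already at 10, so 39 draws are enough and 38 are not.

39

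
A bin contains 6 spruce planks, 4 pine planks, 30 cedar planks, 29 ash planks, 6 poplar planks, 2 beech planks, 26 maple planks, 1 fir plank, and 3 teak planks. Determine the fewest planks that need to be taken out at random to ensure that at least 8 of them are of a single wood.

44

The 9 woods are the holes; the planks drawn are the pigeons.
To avoid 8 of any one wood, the worst case takes at most 7 of each wood, or every plank of a wood that has fewer than 7.
That gives 6 + 4 + 7 + 7 + 6 + 2 + 7 + 1 + 3 = 43 planks with no wood reaching 8.
The next plank forces some wood to 8, so 43 + 1 = 44.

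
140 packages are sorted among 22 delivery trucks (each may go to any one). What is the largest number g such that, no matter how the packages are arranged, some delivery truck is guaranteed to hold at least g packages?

The 22 delivery trucks are the holes and the 140 packages are the pigeons.
If every delivery truck held at most 6 packages, the total would be at most 22 × 6 = 132, which is less than 140.
So some delivery truck holds at least ⌈140/22⌉ = 7 packages.

7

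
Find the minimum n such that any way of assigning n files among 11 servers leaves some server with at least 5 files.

45

With 44 files one could put exactly 4 in each of the 11 servers, and no server would reach 5.
One more file must land in a server that already has 4, giving it 5.
So 11 × 4 + 1 = 45 files are required.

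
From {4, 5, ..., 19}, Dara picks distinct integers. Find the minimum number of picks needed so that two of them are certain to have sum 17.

12

Group the elements by complementary pair {x, 17−x}: {4,13}, {5,12}, {6,11}, …, giving 5 two-element pairs and 6 integers whose partner 17−x falls outside [4,19].
By pigeonhole, treating each of those 11 groups as a pigeonhole, one can pick one integer per group — 11 integers — with no two summing to 17.
The 12th integer lands in an occupied pair, forcing a sum of 17.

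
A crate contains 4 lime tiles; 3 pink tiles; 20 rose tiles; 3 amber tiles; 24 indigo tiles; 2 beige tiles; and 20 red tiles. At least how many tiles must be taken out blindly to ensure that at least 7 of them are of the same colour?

Pigeonhole: put each drawn tile into a box by colour. The largest draw with every box below 7 takes min(count, 6) from each colour; colours with fewer than 6 contribute all they have.
Σ min(cᵢ, 6) = 4 + 3 + 6 + 3 + 6 + 2 + 6 = 30.
Draw number 30 + 1 = 31 must push one box to 7.

31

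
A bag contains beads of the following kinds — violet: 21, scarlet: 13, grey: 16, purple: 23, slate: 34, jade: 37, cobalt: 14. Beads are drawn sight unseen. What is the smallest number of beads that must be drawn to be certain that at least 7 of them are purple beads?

In the worst case for collecting purple beads, every non-purple bead comes out first.
There are 21 + 13 + 16 + 34 + 37 + 14 = 135 non-purple beads altogether.
After those, each further bead must be purple, so 135 + 7 = 142 draws guarantee 7 purple beads.

142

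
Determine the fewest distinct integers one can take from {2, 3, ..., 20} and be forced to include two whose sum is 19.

Group the elements by complementary pair {x, 19−x}: {2,17}, {3,16}, {4,15}, …, giving 8 two-element pairs and 3 integers whose partner 19−x falls outside [2,20].
Pigeonhole: treating each of those 11 groups as a pigeonhole, one can pick one integer per group — 11 integers — with no two summing to 19.
The 12th integer lands in an occupied pair, forcing a sum of 19.

12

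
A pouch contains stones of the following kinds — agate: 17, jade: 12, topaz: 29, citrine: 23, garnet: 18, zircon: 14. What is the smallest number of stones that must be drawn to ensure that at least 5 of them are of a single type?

The 6 types are the holes; the stones drawn are the pigeons.
To avoid 5 of any one type, the worst case takes at most 4 of each type.
That gives 4 + 4 + 4 + 4 + 4 + 4 = 24 stones with no type reaching 5.
The next stone forces some type to 5, so 24 + 1 = 25.

25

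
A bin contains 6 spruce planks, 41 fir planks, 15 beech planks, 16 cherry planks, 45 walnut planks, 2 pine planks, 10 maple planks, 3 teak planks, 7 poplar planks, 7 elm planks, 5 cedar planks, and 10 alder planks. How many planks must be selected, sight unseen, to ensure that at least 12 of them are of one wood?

95

An adversary could hand out at most 11 planks per wood (8 woods run out sooner): 6 + 11 + 11 + 11 + 11 + 2 + 10 + 3 + 7 + 7 + 5 + 10 = 94 planks and still no wood has 12.
Pigeonhole: one more plank lands in a wood already at 11, so 95 draws are enough and 94 are not.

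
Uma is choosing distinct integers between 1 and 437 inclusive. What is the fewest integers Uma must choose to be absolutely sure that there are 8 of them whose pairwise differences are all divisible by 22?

Integers whose pairwise differences are multiples of 22 are exactly those sharing a remainder mod 22. The 22 residue classes mod 22 are the pigeonholes.
With 154 integers one could put 7 in each residue class and have no class reach 8.
The 155th integer pushes some class to 8, so 22·7 + 1 = 155.

155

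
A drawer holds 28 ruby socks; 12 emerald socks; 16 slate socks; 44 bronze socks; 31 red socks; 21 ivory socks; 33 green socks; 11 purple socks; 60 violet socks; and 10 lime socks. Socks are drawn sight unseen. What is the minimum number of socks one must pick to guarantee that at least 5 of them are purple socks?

260

In the worst case for collecting purple socks, every non-purple sock comes out first.
There are 28 + 12 + 16 + 44 + 31 + 21 + 33 + 60 + 10 = 255 non-purple socks altogether.
After those, each further sock must be purple, so 255 + 5 = 260 draws guarantee 5 purple socks.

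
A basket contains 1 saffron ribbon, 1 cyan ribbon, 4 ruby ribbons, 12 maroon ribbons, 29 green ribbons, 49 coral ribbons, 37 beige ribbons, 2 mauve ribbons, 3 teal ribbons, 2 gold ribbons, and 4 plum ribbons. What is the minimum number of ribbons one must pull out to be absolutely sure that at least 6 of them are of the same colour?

Put each drawn ribbon into a box by colour. The largest draw with every box below 6 takes min(count, 5) from each colour; colours with fewer than 5 contribute all they have.
Σ min(cᵢ, 5) = 1 + 1 + 4 + 5 + 5 + 5 + 5 + 2 + 3 + 2 + 4 = 37.
Draw number 37 + 1 = 38 must push one box to 6.

38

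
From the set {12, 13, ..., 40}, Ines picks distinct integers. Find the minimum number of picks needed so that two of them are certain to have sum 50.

17

Group the elements by complementary pair {x, 50−x}: {12,38}, {13,37}, {14,36}, …, giving 13 two-element pairs, the single value 25 (it cannot pair with itself since the integers are distinct), and 2 integers whose partner 50−x falls outside [12,40].
Treating each of those 16 groups as a pigeonhole, one can pick one integer per group — 16 integers — with no two summing to 50.
The 17th integer lands in an occupied pair, forcing a sum of 50.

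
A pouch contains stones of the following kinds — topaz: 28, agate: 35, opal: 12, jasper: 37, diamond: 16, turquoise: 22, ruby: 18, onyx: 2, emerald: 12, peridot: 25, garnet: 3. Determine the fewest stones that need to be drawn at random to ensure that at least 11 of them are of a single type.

96

Pigeonhole: the 11 types are the holes; the stones drawn are the pigeons.
To avoid 11 of any one type, the worst case takes at most 10 of each type, or every stone of a type that has fewer than 10.
That gives 10 + 10 + 10 + 10 + 10 + 10 + 10 + 2 + 10 + 10 + 3 = 95 stones with no type reaching 11.
The next stone forces some type to 11, so 95 + 1 = 96.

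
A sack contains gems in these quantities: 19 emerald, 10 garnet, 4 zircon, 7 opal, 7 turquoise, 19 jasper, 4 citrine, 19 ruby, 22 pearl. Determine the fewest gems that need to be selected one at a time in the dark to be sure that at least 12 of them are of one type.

77

By pigeonhole, the 9 types are the holes; the gems drawn are the pigeons.
To avoid 12 of any one type, the worst case takes at most 11 of each type, or every gem of a type that has fewer than 11.
That gives 11 + 10 + 4 + 7 + 7 + 11 + 4 + 11 + 11 = 76 gems with no type reaching 12.
The next gem forces some type to 12, so 76 + 1 = 77.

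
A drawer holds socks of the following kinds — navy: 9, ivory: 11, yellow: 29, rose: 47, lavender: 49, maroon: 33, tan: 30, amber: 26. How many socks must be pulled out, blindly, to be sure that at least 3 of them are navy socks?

In the worst case for collecting navy socks, every non-navy sock comes out first.
There are 11 + 29 + 47 + 49 + 33 + 30 + 26 = 225 non-navy socks altogether.
After those, each further sock must be navy, so 225 + 3 = 228 draws guarantee 3 navy socks.

228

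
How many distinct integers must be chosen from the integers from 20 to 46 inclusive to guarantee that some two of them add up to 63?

16

Two chosen integers sum to 63 exactly when both halves of some pair {x, 63−x} with 20 ≤ x ≤ 63−x ≤ 43 are chosen — 12 such pairs.
The remaining 3 elements (those with no distinct partner in range) can never complete a 63-sum, so the worst case takes all of them and one from each pair: 3 + 12 = 15.
The 16th integer has to be the second member of some pair, so 15 + 1 = 16.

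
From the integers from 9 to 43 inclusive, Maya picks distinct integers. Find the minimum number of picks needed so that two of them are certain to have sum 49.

20

A set avoiding the sum 49 can contain at most one of each pair {x, 49−x}, plus the 3 elements whose complement lies outside the range.
The integers 25, …, 43 (19 of them) are such a set: any two sum to at least 25+26 = 51 > 49.
Any 20th integer completes one of the 16 pairs, so 20 choices force a sum of 49.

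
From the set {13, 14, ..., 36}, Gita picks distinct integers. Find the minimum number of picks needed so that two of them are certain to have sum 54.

16

A set avoiding the sum 54 can contain at most one of each pair {x, 54−x}, plus the 6 elements whose complement lies outside the range or equal to its own complement.
The integers 13, …, 27 (15 of them) are such a set: any two sum to at least 13+14 = 27 and at most 26+27 = 53 < 54.
By pigeonhole, any 16th integer completes one of the 9 pairs, so 16 choices force a sum of 54.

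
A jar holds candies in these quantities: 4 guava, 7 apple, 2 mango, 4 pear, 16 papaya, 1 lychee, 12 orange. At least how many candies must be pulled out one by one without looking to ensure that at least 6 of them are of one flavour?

By the pigeonhole principle, the 7 flavours are the holes; the candies drawn are the pigeons.
To avoid 6 of any one flavour, the worst case takes at most 5 of each flavour, or every candy of a flavour that has fewer than 5.
That gives 4 + 5 + 2 + 4 + 5 + 1 + 5 = 26 candies with no flavour reaching 6.
The next candy forces some flavour to 6, so 26 + 1 = 27.

27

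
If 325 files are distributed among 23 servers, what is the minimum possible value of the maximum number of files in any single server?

By pigeonhole, the 23 servers are the holes and the 325 files are the pigeons.
If every server held at most 14 files, the total would be at most 23 × 14 = 322, which is less than 325.
So some server holds at least ⌈325/23⌉ = 15 files.

15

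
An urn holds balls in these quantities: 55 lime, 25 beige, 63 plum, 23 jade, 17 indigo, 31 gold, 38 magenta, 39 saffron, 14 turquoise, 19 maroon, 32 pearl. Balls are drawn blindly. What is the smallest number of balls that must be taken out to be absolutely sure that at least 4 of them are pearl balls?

328

In the worst case for collecting pearl balls, every non-pearl ball comes out first.
There are 55 + 25 + 63 + 23 + 17 + 31 + 38 + 39 + 14 + 19 = 324 non-pearl balls altogether.
After those, each further ball must be pearl, so 324 + 4 = 328 draws guarantee 4 pearl balls.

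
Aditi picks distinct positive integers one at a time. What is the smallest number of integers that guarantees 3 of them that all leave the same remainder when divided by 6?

The 6 residue classes mod 6 are the pigeonholes.
With 12 integers one could put 2 in each residue class and have no class reach 3.
The 13th integer pushes some class to 3, so 6·2 + 1 = 13.

13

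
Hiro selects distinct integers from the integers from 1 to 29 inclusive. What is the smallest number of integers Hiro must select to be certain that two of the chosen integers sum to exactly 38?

20

A set avoiding the sum 38 can contain at most one of each pair {x, 38−x}, plus the 9 elements whose complement lies outside the range or equal to its own complement.
The integers 1, …, 19 (19 of them) are such a set: any two sum to at least 1+2 = 3 and at most 18+19 = 37 < 38.
By the pigeonhole principle, any 20th integer completes one of the 10 pairs, so 20 choices force a sum of 38.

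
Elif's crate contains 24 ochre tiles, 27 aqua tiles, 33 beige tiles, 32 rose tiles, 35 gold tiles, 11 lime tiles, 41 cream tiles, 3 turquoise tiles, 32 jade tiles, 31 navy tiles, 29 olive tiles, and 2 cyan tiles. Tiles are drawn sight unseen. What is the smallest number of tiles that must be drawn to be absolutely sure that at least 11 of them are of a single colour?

106

By the pigeonhole principle, put each drawn tile into a box by colour. The largest draw with every box below 11 takes min(count, 10) from each colour; colours with fewer than 10 contribute all they have.
Σ min(cᵢ, 10) = 10 + 10 + 10 + 10 + 10 + 10 + 10 + 3 + 10 + 10 + 10 + 2 = 105.
Draw number 105 + 1 = 106 must push one box to 11.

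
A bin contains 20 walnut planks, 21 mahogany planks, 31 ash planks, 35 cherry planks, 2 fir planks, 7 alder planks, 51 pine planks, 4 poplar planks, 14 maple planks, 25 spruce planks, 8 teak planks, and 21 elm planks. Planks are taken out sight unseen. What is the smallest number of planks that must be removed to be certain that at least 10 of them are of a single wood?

An adversary could hand out at most 9 planks per wood (4 woods run out sooner): 9 + 9 + 9 + 9 + 2 + 7 + 9 + 4 + 9 + 9 + 8 + 9 = 93 planks and still no wood has 10.
Pigeonhole: one more plank lands in a wood already at 9, so 94 draws are enough and 93 are not.

94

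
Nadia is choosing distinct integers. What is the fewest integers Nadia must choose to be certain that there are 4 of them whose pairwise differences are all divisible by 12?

37

Integers whose pairwise differences are multiples of 12 are exactly those sharing a remainder mod 12. Pigeonhole: the 12 residue classes mod 12 are the pigeonholes.
With 36 integers one could put 3 in each residue class and have no class reach 4.
The 37th integer pushes some class to 4, so 12·3 + 1 = 37.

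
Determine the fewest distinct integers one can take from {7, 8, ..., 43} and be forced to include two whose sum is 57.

Group the elements by complementary pair {x, 57−x}: {14,43}, {15,42}, {16,41}, …, giving 15 two-element pairs and 7 integers whose partner 57−x falls outside [7,43].
By pigeonhole, treating each of those 22 groups as a pigeonhole, one can pick one integer per group — 22 integers — with no two summing to 57.
The 23rd integer lands in an occupied pair, forcing a sum of 57.

23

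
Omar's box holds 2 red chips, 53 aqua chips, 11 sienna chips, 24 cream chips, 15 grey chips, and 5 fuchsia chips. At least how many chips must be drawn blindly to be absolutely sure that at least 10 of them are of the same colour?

An adversary could hand out at most 9 chips per colour (red, fuchsia run out sooner): 2 + 9 + 9 + 9 + 9 + 5 = 43 chips and still no colour has 10.
By pigeonhole, one more chip lands in a colour already at 9, so 44 draws are enough and 43 are not.

44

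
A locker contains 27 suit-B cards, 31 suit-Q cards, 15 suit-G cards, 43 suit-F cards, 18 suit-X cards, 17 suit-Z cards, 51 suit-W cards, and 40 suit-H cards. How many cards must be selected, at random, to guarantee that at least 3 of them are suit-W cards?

In the worst case for collecting suit-W cards, every non-suit-W card comes out first.
There are 27 + 31 + 15 + 43 + 18 + 17 + 40 = 191 non-suit-W cards altogether.
After those, each further card must be suit-W, so 191 + 3 = 194 draws guarantee 3 suit-W cards.

194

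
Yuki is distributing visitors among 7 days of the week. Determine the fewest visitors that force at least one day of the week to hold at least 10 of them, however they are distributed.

With 63 visitors one could put exactly 9 in each of the 7 days of the week, and no day of the week would reach 10.
Pigeonhole: one more visitor must land in a day of the week that already has 9, giving it 10.
So 7 × 9 + 1 = 64 visitors are required.

64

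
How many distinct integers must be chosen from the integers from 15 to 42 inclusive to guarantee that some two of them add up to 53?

17

Group the elements by complementary pair {x, 53−x}: {15,38}, {16,37}, {17,36}, …, giving 12 two-element pairs and 4 integers whose partner 53−x falls outside [15,42].
By the pigeonhole principle, treating each of those 16 groups as a pigeonhole, one can pick one integer per group — 16 integers — with no two summing to 53.
The 17th integer lands in an occupied pair, forcing a sum of 53.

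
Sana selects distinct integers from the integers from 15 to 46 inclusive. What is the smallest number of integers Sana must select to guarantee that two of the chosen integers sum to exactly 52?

A set avoiding the sum 52 can contain at most one of each pair {x, 52−x}, plus the 10 elements whose complement lies outside the range or equal to its own complement.
The integers 26, …, 46 (21 of them) are such a set: any two sum to at least 26+27 = 53 > 52.
By the pigeonhole principle, any 22nd integer completes one of the 11 pairs, so 22 choices force a sum of 52.

22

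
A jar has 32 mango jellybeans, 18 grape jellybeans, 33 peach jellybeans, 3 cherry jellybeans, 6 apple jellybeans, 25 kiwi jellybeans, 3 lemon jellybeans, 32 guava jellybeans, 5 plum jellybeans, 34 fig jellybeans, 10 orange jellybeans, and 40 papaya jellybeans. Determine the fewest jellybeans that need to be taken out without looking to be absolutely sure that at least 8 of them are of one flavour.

74

Put each drawn jellybean into a box by flavour. The largest draw with every box below 8 takes min(count, 7) from each flavour; flavours with fewer than 7 contribute all they have.
Σ min(cᵢ, 7) = 7 + 7 + 7 + 3 + 6 + 7 + 3 + 7 + 5 + 7 + 7 + 7 = 73.
Draw number 73 + 1 = 74 must push one box to 8.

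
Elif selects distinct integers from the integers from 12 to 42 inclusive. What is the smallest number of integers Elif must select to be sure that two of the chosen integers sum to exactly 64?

22

Two chosen integers sum to 64 exactly when both halves of some pair {x, 64−x} with 22 ≤ x ≤ 64−x ≤ 42 are chosen — 10 such pairs.
The remaining 11 elements (those with no distinct partner in range) can never complete a 64-sum, so the worst case takes all of them and one from each pair: 11 + 10 = 21.
The 22nd integer has to be the second member of some pair, so 21 + 1 = 22.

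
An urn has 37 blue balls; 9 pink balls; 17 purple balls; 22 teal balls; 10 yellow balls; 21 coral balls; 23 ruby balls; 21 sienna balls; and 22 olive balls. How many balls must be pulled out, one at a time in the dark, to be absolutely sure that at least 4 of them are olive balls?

In the worst case for collecting olive balls, every non-olive ball comes out first.
There are 37 + 9 + 17 + 22 + 10 + 21 + 23 + 21 = 160 non-olive balls altogether.
After those, each further ball must be olive, so 160 + 4 = 164 draws guarantee 4 olive balls.

164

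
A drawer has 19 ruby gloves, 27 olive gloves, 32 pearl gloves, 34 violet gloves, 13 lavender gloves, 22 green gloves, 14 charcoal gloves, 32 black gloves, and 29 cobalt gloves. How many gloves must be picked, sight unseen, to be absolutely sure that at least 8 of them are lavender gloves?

217

In the worst case for collecting lavender gloves, every non-lavender glove comes out first.
There are 19 + 27 + 32 + 34 + 22 + 14 + 32 + 29 = 209 non-lavender gloves altogether.
After those, each further glove must be lavender, so 209 + 8 = 217 draws guarantee 8 lavender gloves.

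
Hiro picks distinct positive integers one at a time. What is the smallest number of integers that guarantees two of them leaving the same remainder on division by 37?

By the pigeonhole principle, the 37 residue classes mod 37 are the pigeonholes.
With 37 integers one could put 1 in each residue class and have no class reach 2.
The 38th integer pushes some class to 2, so 37·1 + 1 = 38.

38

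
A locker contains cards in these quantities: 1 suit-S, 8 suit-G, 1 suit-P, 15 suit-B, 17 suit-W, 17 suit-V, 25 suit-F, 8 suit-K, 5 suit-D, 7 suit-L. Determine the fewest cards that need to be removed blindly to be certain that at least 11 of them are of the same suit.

An adversary could hand out at most 10 cards per suit (6 suits run out sooner): 1 + 8 + 1 + 10 + 10 + 10 + 10 + 8 + 5 + 7 = 70 cards and still no suit has 11.
One more card lands in a suit already at 10, so 71 draws are enough and 70 are not.

71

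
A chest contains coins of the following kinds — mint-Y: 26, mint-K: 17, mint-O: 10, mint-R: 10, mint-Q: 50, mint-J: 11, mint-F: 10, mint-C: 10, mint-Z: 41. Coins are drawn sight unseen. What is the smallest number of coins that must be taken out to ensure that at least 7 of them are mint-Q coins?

In the worst case for collecting mint-Q coins, every non-mint-Q coin comes out first.
There are 26 + 17 + 10 + 10 + 11 + 10 + 10 + 41 = 135 non-mint-Q coins altogether.
After those, each further coin must be mint-Q, so 135 + 7 = 142 draws guarantee 7 mint-Q coins.

142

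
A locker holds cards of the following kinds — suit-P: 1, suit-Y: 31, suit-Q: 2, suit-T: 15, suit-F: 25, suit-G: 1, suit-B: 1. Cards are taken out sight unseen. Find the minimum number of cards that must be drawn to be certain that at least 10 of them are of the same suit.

By the pigeonhole principle, the 7 suits are the holes; the cards drawn are the pigeons.
To avoid 10 of any one suit, the worst case takes at most 9 of each suit, or every card of a suit that has fewer than 9.
That gives 1 + 9 + 2 + 9 + 9 + 1 + 1 = 32 cards with no suit reaching 10.
The next card forces some suit to 10, so 32 + 1 = 33.

33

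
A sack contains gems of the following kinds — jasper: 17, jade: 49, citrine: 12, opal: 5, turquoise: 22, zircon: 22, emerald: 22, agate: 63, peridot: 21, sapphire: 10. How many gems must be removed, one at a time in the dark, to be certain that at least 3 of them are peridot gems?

225

In the worst case for collecting peridot gems, every non-peridot gem comes out first.
There are 17 + 49 + 12 + 5 + 22 + 22 + 22 + 63 + 10 = 222 non-peridot gems altogether.
After those, each further gem must be peridot, so 222 + 3 = 225 draws guarantee 3 peridot gems.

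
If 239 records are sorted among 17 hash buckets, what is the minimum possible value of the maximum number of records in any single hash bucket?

The 17 hash buckets are the holes and the 239 records are the pigeons.
If every hash bucket held at most 14 records, the total would be at most 17 × 14 = 238, which is less than 239.
So some hash bucket holds at least ⌈239/17⌉ = 15 records.

15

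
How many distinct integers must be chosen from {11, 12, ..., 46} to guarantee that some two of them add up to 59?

Two chosen integers sum to 59 exactly when both halves of some pair {x, 59−x} with 13 ≤ x ≤ 59−x ≤ 46 are chosen — 17 such pairs.
The remaining 2 elements (those with no distinct partner in range) can never complete a 59-sum, so the worst case takes all of them and one from each pair: 2 + 17 = 19.
The 20th integer has to be the second member of some pair, so 19 + 1 = 20.

20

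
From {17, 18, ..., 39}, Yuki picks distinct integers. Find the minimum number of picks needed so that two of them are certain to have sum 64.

A set avoiding the sum 64 can contain at most one of each pair {x, 64−x}, plus the 9 elements whose complement lies outside the range or equal to its own complement.
The integers 17, …, 32 (16 of them) are such a set: any two sum to at least 17+18 = 35 and at most 31+32 = 63 < 64.
Any 17th integer completes one of the 7 pairs, so 17 choices force a sum of 64.

17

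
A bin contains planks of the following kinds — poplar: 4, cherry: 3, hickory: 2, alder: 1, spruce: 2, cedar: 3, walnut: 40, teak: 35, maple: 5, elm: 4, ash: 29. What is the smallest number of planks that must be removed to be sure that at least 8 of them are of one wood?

By pigeonhole, put each drawn plank into a box by wood. The largest draw with every box below 8 takes min(count, 7) from each wood; woods with fewer than 7 contribute all they have.
Σ min(cᵢ, 7) = 4 + 3 + 2 + 1 + 2 + 3 + 7 + 7 + 5 + 4 + 7 = 45.
Draw number 45 + 1 = 46 must push one box to 8.

46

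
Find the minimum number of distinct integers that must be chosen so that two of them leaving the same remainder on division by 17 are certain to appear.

18

By the pigeonhole principle, the 17 residue classes mod 17 are the pigeonholes.
With 17 integers one could put 1 in each residue class and have no class reach 2.
The 18th integer pushes some class to 2, so 17·1 + 1 = 18.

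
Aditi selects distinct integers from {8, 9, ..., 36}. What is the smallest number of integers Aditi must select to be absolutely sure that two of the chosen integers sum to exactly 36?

20

A set avoiding the sum 36 can contain at most one of each pair {x, 36−x}, plus the 9 elements whose complement lies outside the range or equal to its own complement.
The integers 18, …, 36 (19 of them) are such a set: any two sum to at least 18+19 = 37 > 36.
By pigeonhole, any 20th integer completes one of the 10 pairs, so 20 choices force a sum of 36.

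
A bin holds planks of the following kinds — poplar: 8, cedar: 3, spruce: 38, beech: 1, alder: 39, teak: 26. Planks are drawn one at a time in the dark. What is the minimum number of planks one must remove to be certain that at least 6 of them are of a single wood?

25

By the pigeonhole principle, put each drawn plank into a box by wood. The largest draw with every box below 6 takes min(count, 5) from each wood; woods with fewer than 5 contribute all they have.
Σ min(cᵢ, 5) = 5 + 3 + 5 + 1 + 5 + 5 = 24.
Draw number 24 + 1 = 25 must push one box to 6.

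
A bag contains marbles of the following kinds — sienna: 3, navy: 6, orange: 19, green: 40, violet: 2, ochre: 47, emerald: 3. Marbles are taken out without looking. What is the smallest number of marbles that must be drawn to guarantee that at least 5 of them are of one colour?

25

Pigeonhole: put each drawn marble into a box by colour. The largest draw with every box below 5 takes min(count, 4) from each colour; colours with fewer than 4 contribute all they have.
Σ min(cᵢ, 4) = 3 + 4 + 4 + 4 + 2 + 4 + 3 = 24.
Draw number 24 + 1 = 25 must push one box to 5.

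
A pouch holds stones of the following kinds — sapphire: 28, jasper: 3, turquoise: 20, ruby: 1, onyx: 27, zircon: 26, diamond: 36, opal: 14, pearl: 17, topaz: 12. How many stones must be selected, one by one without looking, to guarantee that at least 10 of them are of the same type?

77

Pigeonhole: the 10 types are the holes; the stones drawn are the pigeons.
To avoid 10 of any one type, the worst case takes at most 9 of each type, or every stone of a type that has fewer than 9.
That gives 9 + 3 + 9 + 1 + 9 + 9 + 9 + 9 + 9 + 9 = 76 stones with no type reaching 10.
The next stone forces some type to 10, so 76 + 1 = 77.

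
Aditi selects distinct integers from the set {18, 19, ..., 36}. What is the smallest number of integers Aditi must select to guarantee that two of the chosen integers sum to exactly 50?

13

A set avoiding the sum 50 can contain at most one of each pair {x, 50−x}, plus the 5 elements whose complement lies outside the range or equal to its own complement.
The integers 25, …, 36 (12 of them) are such a set: any two sum to at least 25+26 = 51 > 50.
By pigeonhole, any 13th integer completes one of the 7 pairs, so 13 choices force a sum of 50.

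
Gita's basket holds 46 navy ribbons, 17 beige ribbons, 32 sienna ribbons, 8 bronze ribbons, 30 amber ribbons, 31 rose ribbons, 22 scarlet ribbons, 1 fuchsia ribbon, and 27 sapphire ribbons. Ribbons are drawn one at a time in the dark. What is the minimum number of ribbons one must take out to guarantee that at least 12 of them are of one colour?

87

An adversary could hand out at most 11 ribbons per colour (bronze, fuchsia run out sooner): 11 + 11 + 11 + 8 + 11 + 11 + 11 + 1 + 11 = 86 ribbons and still no colour has 12.
By the pigeonhole principle, one more ribbon lands in a colour already at 11, so 87 draws are enough and 86 are not.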